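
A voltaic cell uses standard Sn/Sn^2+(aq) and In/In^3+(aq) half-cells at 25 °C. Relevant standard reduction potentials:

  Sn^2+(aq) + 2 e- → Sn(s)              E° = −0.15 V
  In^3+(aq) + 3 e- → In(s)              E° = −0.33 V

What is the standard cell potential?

Of the two couples in this cell, the one with the more positive reduction potential is reduced at the cathode: here that is Sn²⁺/Sn (−0.15 V); In³⁺/In (−0.33 V) is the anode.
E°cell = E°(cathode) − E°(anode) = −0.15 − (−0.33) = +0.18 V.

+0.18 V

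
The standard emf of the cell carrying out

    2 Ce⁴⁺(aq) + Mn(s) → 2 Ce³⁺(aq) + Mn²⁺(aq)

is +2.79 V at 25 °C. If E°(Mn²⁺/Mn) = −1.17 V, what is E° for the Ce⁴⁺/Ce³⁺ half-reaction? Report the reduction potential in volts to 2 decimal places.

In the reaction as written the Ce⁴⁺/Ce³⁺ couple is reduced (cathode) and Mn²⁺/Mn is oxidized (anode), so E°cell = E°(Ce⁴⁺/Ce³⁺) − E°(Mn²⁺/Mn).
E°(Ce⁴⁺/Ce³⁺) = E°cell + E°(anode) = +2.79 + (−1.17) = +1.62 V.

+1.62 V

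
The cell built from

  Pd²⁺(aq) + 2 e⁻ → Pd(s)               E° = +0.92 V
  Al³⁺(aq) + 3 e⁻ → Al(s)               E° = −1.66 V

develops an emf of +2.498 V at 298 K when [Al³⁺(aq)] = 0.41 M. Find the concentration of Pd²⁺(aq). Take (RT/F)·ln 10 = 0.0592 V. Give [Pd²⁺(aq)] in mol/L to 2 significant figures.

0.00094 M

With Pd²⁺/Pd at the cathode and Al³⁺/Al at the anode, E°cell = +0.92 − (−1.66) = +2.58 V (n = 6).
Rearranging E = E° − (0.0592/n)·log Q gives log Q = 6(+2.58 − (+2.498))/0.0592 = 8.311.
The balanced reaction is 3 Pd²⁺(aq) + 2 Al(s) → 3 Pd(s) + 2 Al³⁺(aq), so Q = [Al³⁺(aq)]^2 / [Pd²⁺(aq)]^3.
Substituting the known concentrations and solving, log [Pd²⁺(aq)] = −3.028 and [Pd²⁺(aq)] = 0.00094 M.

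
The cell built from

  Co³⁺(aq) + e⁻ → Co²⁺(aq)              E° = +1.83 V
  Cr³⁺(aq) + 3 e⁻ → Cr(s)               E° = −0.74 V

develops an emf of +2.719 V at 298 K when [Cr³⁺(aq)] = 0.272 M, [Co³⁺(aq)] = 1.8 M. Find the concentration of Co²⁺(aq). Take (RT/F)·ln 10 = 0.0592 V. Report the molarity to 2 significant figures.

0.0085 M

The Co³⁺/Co²⁺ couple has the larger reduction potential, so it is the cathode: E°cell = +1.83 − (−0.74) = +2.57 V and n = 3.
Since E = E° − (0.0592/n)·log Q, log Q = n(E° − E)/0.0592 = −7.551.
The balanced reaction is 3 Co³⁺(aq) + Cr(s) → 3 Co²⁺(aq) + Cr³⁺(aq), so Q = ([Co²⁺(aq)]^3·[Cr³⁺(aq)]) / [Co³⁺(aq)]^3.
Solving for the unknown gives log [Co²⁺(aq)] = −2.073, so [Co²⁺(aq)] ≈ 0.0085 M.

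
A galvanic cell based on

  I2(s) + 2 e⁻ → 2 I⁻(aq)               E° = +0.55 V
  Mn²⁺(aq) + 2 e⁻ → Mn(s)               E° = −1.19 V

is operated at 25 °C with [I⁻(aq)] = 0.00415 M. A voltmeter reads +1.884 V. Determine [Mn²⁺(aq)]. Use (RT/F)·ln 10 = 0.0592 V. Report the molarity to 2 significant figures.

0.79 M

I₂/I⁻ is the cathode (higher E°); E°cell = +0.55 − (−1.19) = +1.74 V with n = 2.
Rearranging E = E° − (0.0592/n)·log Q gives log Q = 2(+1.74 − (+1.884))/0.0592 = −4.865.
Balancing electrons gives I2(s) + Mn(s) → 2 I⁻(aq) + Mn²⁺(aq); thus Q = [I⁻(aq)]^2·[Mn²⁺(aq)].
Substituting the known concentrations and solving, log [Mn²⁺(aq)] = −0.101 and [Mn²⁺(aq)] = 0.79 M.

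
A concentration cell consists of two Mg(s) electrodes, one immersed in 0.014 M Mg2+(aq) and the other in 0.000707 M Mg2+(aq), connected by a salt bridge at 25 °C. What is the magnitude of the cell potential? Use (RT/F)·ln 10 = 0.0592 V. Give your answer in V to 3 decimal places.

0.038 V

For a concentration cell E°cell = 0, since both electrodes use the same couple.
The compartment with the higher Mg2+(aq) concentration (0.014 M) acts as the cathode; ions are reduced there and produced at the dilute (0.000707 M) anode.
With n = 2, Ecell = −(0.0592/2)·log([dilute]/[conc]) = −(0.0592/2)·log(0.000707/0.014) = +0.038 V.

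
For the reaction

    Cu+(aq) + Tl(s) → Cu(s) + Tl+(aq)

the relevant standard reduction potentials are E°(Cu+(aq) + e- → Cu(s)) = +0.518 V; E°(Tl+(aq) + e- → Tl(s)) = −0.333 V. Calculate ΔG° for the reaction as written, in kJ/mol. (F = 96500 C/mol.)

−82.1 kJ/mol

In the reaction as written Cu+(aq) is reduced, so the Cu⁺/Cu couple is the cathode and Tl⁺/Tl is the anode.
E°cell = +0.518 − (−0.333) = +0.851 V; balancing electrons gives n = 1.
ΔG° = −nFE°cell = −(1)(96500)(+0.851) J/mol = −82.1 kJ/mol.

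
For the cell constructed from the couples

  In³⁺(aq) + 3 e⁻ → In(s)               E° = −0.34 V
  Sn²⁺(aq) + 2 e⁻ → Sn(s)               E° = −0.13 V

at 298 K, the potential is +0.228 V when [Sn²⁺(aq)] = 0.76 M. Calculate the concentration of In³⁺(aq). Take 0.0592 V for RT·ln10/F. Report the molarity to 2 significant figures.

0.081 M

The Sn²⁺/Sn couple has the larger reduction potential, so it is the cathode: E°cell = −0.13 − (−0.34) = +0.21 V and n = 6.
From the Nernst equation, log Q = n(E° − E)/0.0592 = 6·(+0.21 − (+0.228))/0.0592 = −1.824.
The balanced reaction is 3 Sn²⁺(aq) + 2 In(s) → 3 Sn(s) + 2 In³⁺(aq), so Q = [In³⁺(aq)]^2 / [Sn²⁺(aq)]^3.
Isolating [In³⁺(aq)] in Q = 10^{−1.824} yields log [In³⁺(aq)] = −1.091, i.e. 0.081 M.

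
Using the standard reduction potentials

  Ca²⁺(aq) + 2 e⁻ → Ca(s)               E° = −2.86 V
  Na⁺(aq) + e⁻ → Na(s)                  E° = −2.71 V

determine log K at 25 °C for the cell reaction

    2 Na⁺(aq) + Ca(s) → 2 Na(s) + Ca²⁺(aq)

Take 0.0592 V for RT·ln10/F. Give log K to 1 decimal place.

The Na⁺/Na couple is reduced (cathode); E°cell = −2.71 − (−2.86) = +0.15 V with n = 2.
At equilibrium E = 0, so log K = nE°cell / 0.0592 = (2)(+0.15) / 0.0592 = 5.1.

log K = 5.1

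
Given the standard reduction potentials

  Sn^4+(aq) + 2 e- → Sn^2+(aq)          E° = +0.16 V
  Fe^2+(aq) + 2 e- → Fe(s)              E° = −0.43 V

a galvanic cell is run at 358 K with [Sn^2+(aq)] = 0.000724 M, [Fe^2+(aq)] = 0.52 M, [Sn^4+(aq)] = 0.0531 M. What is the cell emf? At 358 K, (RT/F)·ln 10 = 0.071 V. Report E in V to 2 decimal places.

+0.67 V

Since E°(Sn⁴⁺/Sn²⁺) > E°(Fe²⁺/Fe), Sn⁴⁺/Sn²⁺ serves as the cathode.
E°cell = E°cat − E°an = +0.16 − (−0.43) = +0.59 V; n = 2.
The balanced reaction is Sn^4+(aq) + Fe(s) → Sn^2+(aq) + Fe^2+(aq), so Q = ([Sn^2+(aq)]·[Fe^2+(aq)]) / [Sn^4+(aq)] = 0.00709 and log Q = −2.149.
E = E° − (0.071/n)·log Q = +0.59 − (0.071/2)(−2.149) = +0.67 V.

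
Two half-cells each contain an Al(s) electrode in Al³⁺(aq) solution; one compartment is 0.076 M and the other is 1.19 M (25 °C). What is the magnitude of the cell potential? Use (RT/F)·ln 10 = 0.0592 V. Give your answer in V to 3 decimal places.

0.024 V

For a concentration cell E°cell = 0, since both electrodes use the same couple.
The compartment with the higher Al³⁺(aq) concentration (1.19 M) acts as the cathode; ions are reduced there and produced at the dilute (0.076 M) anode.
With n = 3, Ecell = −(0.0592/3)·log([dilute]/[conc]) = −(0.0592/3)·log(0.076/1.19) = +0.024 V.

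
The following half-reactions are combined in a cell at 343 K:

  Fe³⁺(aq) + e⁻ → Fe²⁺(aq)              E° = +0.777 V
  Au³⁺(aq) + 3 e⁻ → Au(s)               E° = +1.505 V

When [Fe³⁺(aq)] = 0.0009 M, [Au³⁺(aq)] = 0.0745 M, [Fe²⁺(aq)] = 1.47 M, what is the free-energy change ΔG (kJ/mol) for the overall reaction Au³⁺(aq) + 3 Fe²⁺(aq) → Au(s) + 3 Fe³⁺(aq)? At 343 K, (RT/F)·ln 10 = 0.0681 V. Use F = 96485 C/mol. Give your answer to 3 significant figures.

The standard cell potential is +1.505 − (+0.777) = +0.728 V, with n = 3 electrons in the balanced equation.
Q = [Fe³⁺(aq)]^3 / ([Au³⁺(aq)]·[Fe²⁺(aq)]^3) = 3.08×10^−9, so log Q = −8.511 and E = +0.728 − (0.0681/3)(−8.511) = +0.9212 V.
ΔG = −nFE = −(3)(96485)(+0.9212) J/mol = −267 kJ/mol.

−267 kJ/mol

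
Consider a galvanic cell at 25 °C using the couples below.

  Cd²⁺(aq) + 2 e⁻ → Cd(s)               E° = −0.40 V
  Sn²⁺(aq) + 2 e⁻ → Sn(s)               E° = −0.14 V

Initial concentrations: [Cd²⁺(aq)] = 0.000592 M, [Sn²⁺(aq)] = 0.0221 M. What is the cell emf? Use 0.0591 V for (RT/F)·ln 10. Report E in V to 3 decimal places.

+0.306 V

Since E°(Sn²⁺/Sn) > E°(Cd²⁺/Cd), Sn²⁺/Sn serves as the cathode.
E°cell = −0.14 − (−0.40) = +0.26 V, with n = 2 electrons transferred.
For the overall reaction Sn²⁺(aq) + Cd(s) → Sn(s) + Cd²⁺(aq), Q = [Cd²⁺(aq)] / [Sn²⁺(aq)] = 0.0268, giving log Q = −1.572.
E = E° − (0.0591/n)·log Q = +0.26 − (0.0591/2)(−1.572) = +0.306 V.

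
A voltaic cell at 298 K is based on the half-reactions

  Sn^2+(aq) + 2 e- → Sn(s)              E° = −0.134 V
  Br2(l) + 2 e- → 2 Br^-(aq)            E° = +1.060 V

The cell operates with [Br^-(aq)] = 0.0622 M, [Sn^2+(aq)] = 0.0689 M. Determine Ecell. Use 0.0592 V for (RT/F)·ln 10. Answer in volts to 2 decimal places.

+1.30 V

The Br₂/Br⁻ couple has the more positive E°, so it is the cathode; Sn²⁺/Sn is the anode.
E°cell = +1.060 − (−0.134) = +1.194 V, with n = 2 electrons transferred.
The balanced reaction is Br2(l) + Sn(s) → 2 Br^-(aq) + Sn^2+(aq), so Q = [Br^-(aq)]^2·[Sn^2+(aq)] = 0.000267 and log Q = −3.574.
By the Nernst equation, E = +1.194 − (0.0592/2)·(−3.574) = +1.30 V.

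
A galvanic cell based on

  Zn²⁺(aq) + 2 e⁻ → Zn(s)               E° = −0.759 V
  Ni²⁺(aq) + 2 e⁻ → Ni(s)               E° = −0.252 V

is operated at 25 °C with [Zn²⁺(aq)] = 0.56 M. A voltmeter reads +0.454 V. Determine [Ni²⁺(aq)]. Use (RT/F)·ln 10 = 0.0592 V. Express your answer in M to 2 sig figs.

With Ni²⁺/Ni at the cathode and Zn²⁺/Zn at the anode, E°cell = −0.252 − (−0.759) = +0.507 V (n = 2).
Rearranging E = E° − (0.0592/n)·log Q gives log Q = 2(+0.507 − (+0.454))/0.0592 = 1.791.
The balanced reaction is Ni²⁺(aq) + Zn(s) → Ni(s) + Zn²⁺(aq), so Q = [Zn²⁺(aq)] / [Ni²⁺(aq)].
Isolating [Ni²⁺(aq)] in Q = 10^{1.791} yields log [Ni²⁺(aq)] = −2.043, i.e. 0.0091 M.

0.0091 M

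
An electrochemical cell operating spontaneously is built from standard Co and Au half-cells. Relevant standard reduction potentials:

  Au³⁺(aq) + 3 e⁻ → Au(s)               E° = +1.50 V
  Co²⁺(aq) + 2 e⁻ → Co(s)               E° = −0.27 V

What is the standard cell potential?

Of the two couples in this cell, the one with the more positive reduction potential is reduced at the cathode: here that is Au³⁺/Au (+1.50 V); Co²⁺/Co (−0.27 V) is the anode.
E°cell = E°(cathode) − E°(anode) = +1.50 − (−0.27) = +1.77 V.

+1.77 V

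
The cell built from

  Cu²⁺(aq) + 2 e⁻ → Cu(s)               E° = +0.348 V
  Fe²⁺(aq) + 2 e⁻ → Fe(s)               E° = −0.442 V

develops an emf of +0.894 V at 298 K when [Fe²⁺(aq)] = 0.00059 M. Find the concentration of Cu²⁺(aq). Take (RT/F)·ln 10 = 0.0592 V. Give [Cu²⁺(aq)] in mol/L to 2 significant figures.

With Cu²⁺/Cu at the cathode and Fe²⁺/Fe at the anode, E°cell = +0.348 − (−0.442) = +0.790 V (n = 2).
From the Nernst equation, log Q = n(E° − E)/0.0592 = 2·(+0.790 − (+0.894))/0.0592 = −3.514.
For Cu²⁺(aq) + Fe(s) → Cu(s) + Fe²⁺(aq), the reaction quotient is Q = [Fe²⁺(aq)] / [Cu²⁺(aq)].
Isolating [Cu²⁺(aq)] in Q = 10^{−3.514} yields log [Cu²⁺(aq)] = 0.285, i.e. 1.9 M.

1.9 M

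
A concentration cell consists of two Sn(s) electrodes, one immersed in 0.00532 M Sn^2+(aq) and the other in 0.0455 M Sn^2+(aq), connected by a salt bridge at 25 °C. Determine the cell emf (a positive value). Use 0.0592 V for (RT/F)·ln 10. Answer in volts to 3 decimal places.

0.028 V

For a concentration cell E°cell = 0, since both electrodes use the same couple.
The compartment with the higher Sn^2+(aq) concentration (0.0455 M) acts as the cathode; ions are reduced there and produced at the dilute (0.00532 M) anode.
With n = 2, Ecell = −(0.0592/2)·log([dilute]/[conc]) = −(0.0592/2)·log(0.00532/0.0455) = +0.028 V.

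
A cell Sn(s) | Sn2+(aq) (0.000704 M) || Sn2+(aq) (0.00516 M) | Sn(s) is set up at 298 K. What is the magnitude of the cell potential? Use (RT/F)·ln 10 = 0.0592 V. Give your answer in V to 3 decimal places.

For a concentration cell E°cell = 0, since both electrodes use the same couple.
The compartment with the higher Sn2+(aq) concentration (0.00516 M) acts as the cathode; ions are reduced there and produced at the dilute (0.000704 M) anode.
With n = 2, Ecell = −(0.0592/2)·log([dilute]/[conc]) = −(0.0592/2)·log(0.000704/0.00516) = +0.026 V.

0.026 V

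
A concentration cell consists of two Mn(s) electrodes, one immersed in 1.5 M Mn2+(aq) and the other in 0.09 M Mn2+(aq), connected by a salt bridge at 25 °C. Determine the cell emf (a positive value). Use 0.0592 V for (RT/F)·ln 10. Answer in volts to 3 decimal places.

For a concentration cell E°cell = 0, since both electrodes use the same couple.
The compartment with the higher Mn2+(aq) concentration (1.5 M) acts as the cathode; ions are reduced there and produced at the dilute (0.09 M) anode.
With n = 2, Ecell = −(0.0592/2)·log([dilute]/[conc]) = −(0.0592/2)·log(0.09/1.5) = +0.036 V.

0.036 V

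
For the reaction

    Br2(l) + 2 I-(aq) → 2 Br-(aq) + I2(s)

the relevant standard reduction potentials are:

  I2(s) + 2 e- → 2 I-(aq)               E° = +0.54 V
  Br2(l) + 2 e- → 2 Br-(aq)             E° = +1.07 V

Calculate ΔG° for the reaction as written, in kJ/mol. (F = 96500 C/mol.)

−102 kJ/mol

In the reaction as written Br2(l) is reduced, so the Br₂/Br⁻ couple is the cathode and I₂/I⁻ is the anode.
E°cell = +1.07 − (+0.54) = +0.53 V; balancing electrons gives n = 2.
ΔG° = −nFE°cell = −(2)(96500)(+0.53) J/mol = −102 kJ/mol.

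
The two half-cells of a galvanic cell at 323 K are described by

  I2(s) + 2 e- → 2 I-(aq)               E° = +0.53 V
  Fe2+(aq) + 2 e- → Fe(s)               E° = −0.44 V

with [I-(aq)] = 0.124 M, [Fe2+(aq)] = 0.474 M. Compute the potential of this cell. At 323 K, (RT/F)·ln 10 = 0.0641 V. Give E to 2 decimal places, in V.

Since E°(I₂/I⁻) > E°(Fe²⁺/Fe), I₂/I⁻ serves as the cathode.
E°cell = E°cat − E°an = +0.53 − (−0.44) = +0.97 V; n = 2.
The balanced reaction is I2(s) + Fe(s) → 2 I-(aq) + Fe2+(aq), so Q = [I-(aq)]^2·[Fe2+(aq)] = 0.00729 and log Q = −2.137.
By the Nernst equation, E = +0.97 − (0.0641/2)·(−2.137) = +1.04 V.

+1.04 V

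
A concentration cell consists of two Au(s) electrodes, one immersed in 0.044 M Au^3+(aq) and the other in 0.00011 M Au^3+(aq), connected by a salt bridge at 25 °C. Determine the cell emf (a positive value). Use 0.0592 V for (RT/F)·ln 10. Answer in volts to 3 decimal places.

For a concentration cell E°cell = 0, since both electrodes use the same couple.
The compartment with the higher Au^3+(aq) concentration (0.044 M) acts as the cathode; ions are reduced there and produced at the dilute (0.00011 M) anode.
With n = 3, Ecell = −(0.0592/3)·log([dilute]/[conc]) = −(0.0592/3)·log(0.00011/0.044) = +0.051 V.

0.051 V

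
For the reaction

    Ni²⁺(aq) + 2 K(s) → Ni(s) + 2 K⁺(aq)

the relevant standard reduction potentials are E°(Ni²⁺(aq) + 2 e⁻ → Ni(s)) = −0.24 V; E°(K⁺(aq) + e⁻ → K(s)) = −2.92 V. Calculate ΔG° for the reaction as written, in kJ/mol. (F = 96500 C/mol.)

−517 kJ/mol

In the reaction as written Ni²⁺(aq) is reduced, so the Ni²⁺/Ni couple is the cathode and K⁺/K is the anode.
E°cell = −0.24 − (−2.92) = +2.68 V; balancing electrons gives n = 2.
ΔG° = −nFE°cell = −(2)(96500)(+2.68) J/mol = −517 kJ/mol.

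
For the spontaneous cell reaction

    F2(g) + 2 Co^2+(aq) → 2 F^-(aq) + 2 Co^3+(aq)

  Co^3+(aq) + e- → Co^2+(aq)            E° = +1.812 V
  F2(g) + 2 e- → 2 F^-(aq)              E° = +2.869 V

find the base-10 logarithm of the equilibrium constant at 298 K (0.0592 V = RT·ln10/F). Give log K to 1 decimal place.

log K = 35.7

The F₂/F⁻ couple is reduced (cathode); E°cell = +2.869 − (+1.812) = +1.057 V with n = 2.
At equilibrium E = 0, so log K = nE°cell / 0.0592 = (2)(+1.057) / 0.0592 = 35.7.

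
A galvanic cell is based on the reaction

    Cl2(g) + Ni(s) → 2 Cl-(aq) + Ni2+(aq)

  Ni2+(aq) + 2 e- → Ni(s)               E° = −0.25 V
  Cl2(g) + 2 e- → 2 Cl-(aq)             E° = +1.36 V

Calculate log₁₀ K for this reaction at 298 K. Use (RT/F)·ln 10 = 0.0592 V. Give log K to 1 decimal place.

The Cl₂/Cl⁻ couple is reduced (cathode); E°cell = +1.36 − (−0.25) = +1.61 V with n = 2.
At equilibrium E = 0, so log K = nE°cell / 0.0592 = (2)(+1.61) / 0.0592 = 54.4.

log K = 54.4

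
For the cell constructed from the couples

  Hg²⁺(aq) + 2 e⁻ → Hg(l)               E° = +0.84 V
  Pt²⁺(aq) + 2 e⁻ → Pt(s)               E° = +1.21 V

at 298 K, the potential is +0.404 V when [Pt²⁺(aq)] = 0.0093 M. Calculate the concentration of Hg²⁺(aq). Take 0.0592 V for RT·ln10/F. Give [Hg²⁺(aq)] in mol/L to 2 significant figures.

Pt²⁺/Pt is the cathode (higher E°); E°cell = +1.21 − (+0.84) = +0.37 V with n = 2.
From the Nernst equation, log Q = n(E° − E)/0.0592 = 2·(+0.37 − (+0.404))/0.0592 = −1.149.
Balancing electrons gives Pt²⁺(aq) + Hg(l) → Pt(s) + Hg²⁺(aq); thus Q = [Hg²⁺(aq)] / [Pt²⁺(aq)].
Substituting the known concentrations and solving, log [Hg²⁺(aq)] = −3.181 and [Hg²⁺(aq)] = 0.00066 M.

0.00066 M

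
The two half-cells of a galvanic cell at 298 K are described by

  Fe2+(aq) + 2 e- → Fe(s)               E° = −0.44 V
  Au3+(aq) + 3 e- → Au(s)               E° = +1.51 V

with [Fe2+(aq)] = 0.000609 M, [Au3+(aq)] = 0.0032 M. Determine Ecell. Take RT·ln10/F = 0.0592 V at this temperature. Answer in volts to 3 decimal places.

+1.996 V

The Au³⁺/Au couple has the more positive E°, so it is the cathode; Fe²⁺/Fe is the anode.
The standard potential is +1.51 − (−0.44) = +1.95 V and the balanced reaction transfers n = 6 electrons.
Balancing gives 2 Au3+(aq) + 3 Fe(s) → 2 Au(s) + 3 Fe2+(aq); hence Q = [Fe2+(aq)]^3 / [Au3+(aq)]^2 = 2.21×10^−5 (log Q = −4.656).
Applying E = E° − (RT ln10/nF)·log Q gives +1.95 − (0.0592/6)(−4.656) = +1.996 V.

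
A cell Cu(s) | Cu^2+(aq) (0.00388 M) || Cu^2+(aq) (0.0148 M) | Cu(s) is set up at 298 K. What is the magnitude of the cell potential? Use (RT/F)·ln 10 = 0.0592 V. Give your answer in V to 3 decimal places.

0.017 V

For a concentration cell E°cell = 0, since both electrodes use the same couple.
The compartment with the higher Cu^2+(aq) concentration (0.0148 M) acts as the cathode; ions are reduced there and produced at the dilute (0.00388 M) anode.
With n = 2, Ecell = −(0.0592/2)·log([dilute]/[conc]) = −(0.0592/2)·log(0.00388/0.0148) = +0.017 V.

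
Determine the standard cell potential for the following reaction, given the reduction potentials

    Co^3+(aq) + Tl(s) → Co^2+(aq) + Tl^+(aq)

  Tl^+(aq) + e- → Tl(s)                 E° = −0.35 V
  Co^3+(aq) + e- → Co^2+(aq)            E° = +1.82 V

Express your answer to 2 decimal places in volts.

+2.17 V

In the reaction as written, Co^3+(aq) is reduced (cathode) and Tl^+(aq) is produced by oxidation at the anode.
E°cell = E°(cathode) − E°(anode) = +1.82 − (−0.35) = +2.17 V.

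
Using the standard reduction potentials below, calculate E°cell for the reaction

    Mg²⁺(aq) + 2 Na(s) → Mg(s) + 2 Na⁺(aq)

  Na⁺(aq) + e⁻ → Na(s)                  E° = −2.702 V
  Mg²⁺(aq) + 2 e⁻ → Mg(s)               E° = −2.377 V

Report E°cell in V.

In the reaction as written, Mg²⁺(aq) is reduced (cathode) and Na⁺(aq) is produced by oxidation at the anode.
E°cell = E°(cathode) − E°(anode) = −2.377 − (−2.702) = +0.325 V.

+0.325 V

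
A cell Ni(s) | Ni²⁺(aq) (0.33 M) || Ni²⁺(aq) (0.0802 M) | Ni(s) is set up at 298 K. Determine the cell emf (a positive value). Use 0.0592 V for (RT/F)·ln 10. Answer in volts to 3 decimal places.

For a concentration cell E°cell = 0, since both electrodes use the same couple.
The compartment with the higher Ni²⁺(aq) concentration (0.33 M) acts as the cathode; ions are reduced there and produced at the dilute (0.0802 M) anode.
With n = 2, Ecell = −(0.0592/2)·log([dilute]/[conc]) = −(0.0592/2)·log(0.0802/0.33) = +0.018 V.

0.018 V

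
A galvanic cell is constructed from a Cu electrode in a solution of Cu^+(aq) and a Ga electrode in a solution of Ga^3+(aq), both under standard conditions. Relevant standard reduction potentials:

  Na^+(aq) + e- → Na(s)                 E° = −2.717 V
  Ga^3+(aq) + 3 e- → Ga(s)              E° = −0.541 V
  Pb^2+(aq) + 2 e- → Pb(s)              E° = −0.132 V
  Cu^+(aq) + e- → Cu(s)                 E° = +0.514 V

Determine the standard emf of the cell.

+1.055 V

The Cu⁺/Cu couple has the higher E°, so Cu ion is reduced (cathode) and Ga is oxidized (anode).
E°cell = E°(cathode) − E°(anode) = +0.514 − (−0.541) = +1.055 V.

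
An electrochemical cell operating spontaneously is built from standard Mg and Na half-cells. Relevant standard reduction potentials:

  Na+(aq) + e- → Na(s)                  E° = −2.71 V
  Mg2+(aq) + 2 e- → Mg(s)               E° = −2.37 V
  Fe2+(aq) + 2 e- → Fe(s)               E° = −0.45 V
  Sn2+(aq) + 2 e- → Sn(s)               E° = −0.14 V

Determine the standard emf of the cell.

+0.34 V

Of the two couples in this cell, the one with the more positive reduction potential is reduced at the cathode: here that is Mg²⁺/Mg (−2.37 V); Na⁺/Na (−2.71 V) is the anode.
E°cell = E°(cathode) − E°(anode) = −2.37 − (−2.71) = +0.34 V.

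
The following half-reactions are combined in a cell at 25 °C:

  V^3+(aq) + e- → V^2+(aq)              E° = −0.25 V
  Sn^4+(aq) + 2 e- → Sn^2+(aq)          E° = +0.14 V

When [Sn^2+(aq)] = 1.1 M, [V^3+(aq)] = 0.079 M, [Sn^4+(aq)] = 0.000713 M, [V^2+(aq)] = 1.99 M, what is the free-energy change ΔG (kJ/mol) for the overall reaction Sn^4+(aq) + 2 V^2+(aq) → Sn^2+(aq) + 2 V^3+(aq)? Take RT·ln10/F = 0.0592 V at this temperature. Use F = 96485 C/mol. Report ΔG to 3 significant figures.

With Sn⁴⁺/Sn²⁺ reduced at the cathode, E°cell = +0.14 − (−0.25) = +0.39 V and n = 2.
Q = ([Sn^2+(aq)]·[V^3+(aq)]^2) / ([Sn^4+(aq)]·[V^2+(aq)]^2) = 2.43, so log Q = 0.386 and E = +0.39 − (0.0592/2)(0.386) = +0.3786 V.
Then ΔG = −nFE = −2 × 96485 × +0.3786 J/mol = −73.1 kJ/mol.

−73.1 kJ/mol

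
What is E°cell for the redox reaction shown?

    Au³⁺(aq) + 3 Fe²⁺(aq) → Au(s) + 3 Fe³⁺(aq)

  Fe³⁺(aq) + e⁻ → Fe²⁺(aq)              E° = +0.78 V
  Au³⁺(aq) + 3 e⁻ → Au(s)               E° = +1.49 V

In the reaction as written, Au³⁺(aq) is reduced (cathode) and Fe³⁺(aq) is produced by oxidation at the anode.
E°cell = E°(cathode) − E°(anode) = +1.49 − (+0.78) = +0.71 V.
The positive value indicates the reaction is spontaneous as written.

+0.71 V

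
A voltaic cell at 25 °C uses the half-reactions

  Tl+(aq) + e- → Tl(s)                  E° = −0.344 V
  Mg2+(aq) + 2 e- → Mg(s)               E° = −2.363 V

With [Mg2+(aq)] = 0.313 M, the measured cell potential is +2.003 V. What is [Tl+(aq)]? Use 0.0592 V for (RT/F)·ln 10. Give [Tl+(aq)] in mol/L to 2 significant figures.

With Tl⁺/Tl at the cathode and Mg²⁺/Mg at the anode, E°cell = −0.344 − (−2.363) = +2.019 V (n = 2).
Rearranging E = E° − (0.0592/n)·log Q gives log Q = 2(+2.019 − (+2.003))/0.0592 = 0.541.
For 2 Tl+(aq) + Mg(s) → 2 Tl(s) + Mg2+(aq), the reaction quotient is Q = [Mg2+(aq)] / [Tl+(aq)]^2.
Solving for the unknown gives log [Tl+(aq)] = −0.523, so [Tl+(aq)] ≈ 0.30 M.

0.30 M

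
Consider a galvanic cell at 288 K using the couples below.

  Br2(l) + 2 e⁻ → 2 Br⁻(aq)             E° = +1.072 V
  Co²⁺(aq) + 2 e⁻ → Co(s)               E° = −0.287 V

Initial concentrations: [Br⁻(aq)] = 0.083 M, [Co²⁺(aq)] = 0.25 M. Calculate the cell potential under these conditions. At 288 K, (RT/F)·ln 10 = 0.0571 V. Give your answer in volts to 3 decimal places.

+1.438 V

The Br₂/Br⁻ couple has the more positive E°, so it is the cathode; Co²⁺/Co is the anode.
The standard potential is +1.072 − (−0.287) = +1.359 V and the balanced reaction transfers n = 2 electrons.
For the overall reaction Br2(l) + Co(s) → 2 Br⁻(aq) + Co²⁺(aq), Q = [Br⁻(aq)]^2·[Co²⁺(aq)] = 0.00172, giving log Q = −2.764.
Applying E = E° − (RT ln10/nF)·log Q gives +1.359 − (0.0571/2)(−2.764) = +1.438 V.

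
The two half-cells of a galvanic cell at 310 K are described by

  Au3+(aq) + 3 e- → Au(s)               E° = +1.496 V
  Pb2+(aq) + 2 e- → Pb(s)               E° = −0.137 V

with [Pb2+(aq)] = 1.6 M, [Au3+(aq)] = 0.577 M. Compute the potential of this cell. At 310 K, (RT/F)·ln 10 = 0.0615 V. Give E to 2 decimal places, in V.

Since E°(Au³⁺/Au) > E°(Pb²⁺/Pb), Au³⁺/Au serves as the cathode.
The standard potential is +1.496 − (−0.137) = +1.633 V and the balanced reaction transfers n = 6 electrons.
Balancing gives 2 Au3+(aq) + 3 Pb(s) → 2 Au(s) + 3 Pb2+(aq); hence Q = [Pb2+(aq)]^3 / [Au3+(aq)]^2 = 12.3 (log Q = 1.090).
E = E° − (0.0615/n)·log Q = +1.633 − (0.0615/6)(1.090) = +1.62 V.

+1.62 V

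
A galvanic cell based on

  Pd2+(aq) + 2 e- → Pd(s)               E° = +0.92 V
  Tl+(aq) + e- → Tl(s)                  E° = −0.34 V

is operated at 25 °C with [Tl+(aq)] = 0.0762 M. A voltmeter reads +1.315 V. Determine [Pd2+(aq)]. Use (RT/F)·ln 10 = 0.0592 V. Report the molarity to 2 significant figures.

0.42 M

With Pd²⁺/Pd at the cathode and Tl⁺/Tl at the anode, E°cell = +0.92 − (−0.34) = +1.26 V (n = 2).
Rearranging E = E° − (0.0592/n)·log Q gives log Q = 2(+1.26 − (+1.315))/0.0592 = −1.858.
The balanced reaction is Pd2+(aq) + 2 Tl(s) → Pd(s) + 2 Tl+(aq), so Q = [Tl+(aq)]^2 / [Pd2+(aq)].
Isolating [Pd2+(aq)] in Q = 10^{−1.858} yields log [Pd2+(aq)] = −0.378, i.e. 0.42 M.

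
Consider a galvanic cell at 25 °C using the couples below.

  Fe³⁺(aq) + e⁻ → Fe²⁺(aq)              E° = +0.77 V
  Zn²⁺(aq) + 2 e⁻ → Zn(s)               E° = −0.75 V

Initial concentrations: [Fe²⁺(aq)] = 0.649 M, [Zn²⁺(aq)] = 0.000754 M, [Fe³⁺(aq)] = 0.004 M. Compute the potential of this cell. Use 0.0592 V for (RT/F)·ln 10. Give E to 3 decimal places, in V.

+1.482 V

The Fe³⁺/Fe²⁺ couple has the more positive E°, so it is the cathode; Zn²⁺/Zn is the anode.
E°cell = +0.77 − (−0.75) = +1.52 V, with n = 2 electrons transferred.
For the overall reaction 2 Fe³⁺(aq) + Zn(s) → 2 Fe²⁺(aq) + Zn²⁺(aq), Q = ([Fe²⁺(aq)]^2·[Zn²⁺(aq)]) / [Fe³⁺(aq)]^2 = 19.8, giving log Q = 1.298.
By the Nernst equation, E = +1.52 − (0.0592/2)·(1.298) = +1.482 V.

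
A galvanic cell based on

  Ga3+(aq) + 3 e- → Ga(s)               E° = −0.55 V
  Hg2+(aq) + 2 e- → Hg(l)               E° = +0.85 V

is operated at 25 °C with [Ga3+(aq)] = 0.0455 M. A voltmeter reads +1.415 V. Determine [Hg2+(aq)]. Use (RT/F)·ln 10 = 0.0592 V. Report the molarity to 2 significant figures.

Hg²⁺/Hg is the cathode (higher E°); E°cell = +0.85 − (−0.55) = +1.40 V with n = 6.
Since E = E° − (0.0592/n)·log Q, log Q = n(E° − E)/0.0592 = −1.520.
The balanced reaction is 3 Hg2+(aq) + 2 Ga(s) → 3 Hg(l) + 2 Ga3+(aq), so Q = [Ga3+(aq)]^2 / [Hg2+(aq)]^3.
Isolating [Hg2+(aq)] in Q = 10^{−1.520} yields log [Hg2+(aq)] = −0.388, i.e. 0.41 M.

0.41 M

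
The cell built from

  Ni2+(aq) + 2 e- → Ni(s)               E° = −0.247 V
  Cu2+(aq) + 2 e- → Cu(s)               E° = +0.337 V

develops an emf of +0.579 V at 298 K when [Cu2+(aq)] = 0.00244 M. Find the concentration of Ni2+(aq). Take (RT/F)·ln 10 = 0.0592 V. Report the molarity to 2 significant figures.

0.0036 M

The Cu²⁺/Cu couple has the larger reduction potential, so it is the cathode: E°cell = +0.337 − (−0.247) = +0.584 V and n = 2.
Since E = E° − (0.0592/n)·log Q, log Q = n(E° − E)/0.0592 = 0.169.
The balanced reaction is Cu2+(aq) + Ni(s) → Cu(s) + Ni2+(aq), so Q = [Ni2+(aq)] / [Cu2+(aq)].
Solving for the unknown gives log [Ni2+(aq)] = −2.444, so [Ni2+(aq)] ≈ 0.0036 M.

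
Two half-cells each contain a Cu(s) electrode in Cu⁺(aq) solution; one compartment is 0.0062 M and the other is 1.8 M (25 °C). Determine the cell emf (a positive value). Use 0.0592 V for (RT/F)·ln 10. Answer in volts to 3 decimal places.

0.146 V

For a concentration cell E°cell = 0, since both electrodes use the same couple.
The compartment with the higher Cu⁺(aq) concentration (1.8 M) acts as the cathode; ions are reduced there and produced at the dilute (0.0062 M) anode.
With n = 1, Ecell = −(0.0592/1)·log([dilute]/[conc]) = −(0.0592/1)·log(0.0062/1.8) = +0.146 V.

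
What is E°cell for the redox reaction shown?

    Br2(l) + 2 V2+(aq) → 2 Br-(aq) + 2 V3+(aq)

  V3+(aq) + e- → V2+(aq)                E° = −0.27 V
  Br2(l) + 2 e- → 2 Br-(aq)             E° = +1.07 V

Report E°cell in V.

+1.34 V

Br2(l) gains electrons, so the Br₂/Br⁻ couple is the cathode; the V³⁺/V²⁺ couple is the anode.
E°cell = E°(cathode) − E°(anode) = +1.07 − (−0.27) = +1.34 V.
The positive value indicates the reaction is spontaneous as written.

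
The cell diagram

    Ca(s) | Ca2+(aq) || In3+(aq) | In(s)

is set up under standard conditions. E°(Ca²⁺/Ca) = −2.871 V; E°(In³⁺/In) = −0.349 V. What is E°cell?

By convention the left-hand electrode in cell notation is the anode (oxidation) and the right-hand electrode is the cathode (reduction).
E°cell = E°(right) − E°(left) = −0.349 − (−2.871) = +2.522 V.

+2.522 V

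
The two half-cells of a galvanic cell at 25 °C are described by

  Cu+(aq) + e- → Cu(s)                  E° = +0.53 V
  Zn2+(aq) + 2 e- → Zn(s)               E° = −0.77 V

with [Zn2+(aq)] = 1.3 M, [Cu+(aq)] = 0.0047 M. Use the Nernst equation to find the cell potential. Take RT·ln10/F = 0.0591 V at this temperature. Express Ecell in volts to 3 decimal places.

Cu⁺/Cu is reduced (cathode, E° = +0.53 V) and Zn²⁺/Zn is oxidized (anode).
E°cell = +0.53 − (−0.77) = +1.30 V, with n = 2 electrons transferred.
Balancing gives 2 Cu+(aq) + Zn(s) → 2 Cu(s) + Zn2+(aq); hence Q = [Zn2+(aq)] / [Cu+(aq)]^2 = 5.89×10^4 (log Q = 4.770).
Applying E = E° − (RT ln10/nF)·log Q gives +1.30 − (0.0591/2)(4.770) = +1.159 V.

+1.159 V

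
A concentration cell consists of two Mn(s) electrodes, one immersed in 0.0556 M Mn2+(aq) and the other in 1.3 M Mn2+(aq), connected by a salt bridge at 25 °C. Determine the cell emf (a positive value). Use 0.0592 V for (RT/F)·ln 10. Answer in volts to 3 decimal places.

For a concentration cell E°cell = 0, since both electrodes use the same couple.
The compartment with the higher Mn2+(aq) concentration (1.3 M) acts as the cathode; ions are reduced there and produced at the dilute (0.0556 M) anode.
With n = 2, Ecell = −(0.0592/2)·log([dilute]/[conc]) = −(0.0592/2)·log(0.0556/1.3) = +0.041 V.

0.041 V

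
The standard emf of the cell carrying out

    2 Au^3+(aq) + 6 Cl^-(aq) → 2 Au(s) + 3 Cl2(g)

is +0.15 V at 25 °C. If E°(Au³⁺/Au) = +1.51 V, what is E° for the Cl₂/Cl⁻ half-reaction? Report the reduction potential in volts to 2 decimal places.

In the reaction as written the Au³⁺/Au couple is reduced (cathode) and Cl₂/Cl⁻ is oxidized (anode), so E°cell = E°(Au³⁺/Au) − E°(Cl₂/Cl⁻).
E°(Cl₂/Cl⁻) = E°(cathode) − E°cell = +1.51 − (+0.15) = +1.36 V.

+1.36 V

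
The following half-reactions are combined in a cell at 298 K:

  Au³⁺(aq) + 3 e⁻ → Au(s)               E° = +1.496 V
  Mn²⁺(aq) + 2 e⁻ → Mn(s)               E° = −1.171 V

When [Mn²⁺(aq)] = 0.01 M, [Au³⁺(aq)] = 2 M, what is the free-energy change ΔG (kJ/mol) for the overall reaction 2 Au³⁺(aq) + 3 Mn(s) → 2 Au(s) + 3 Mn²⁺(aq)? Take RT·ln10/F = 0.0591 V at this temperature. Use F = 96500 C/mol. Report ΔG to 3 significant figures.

With Au³⁺/Au reduced at the cathode, E°cell = +1.496 − (−1.171) = +2.667 V and n = 6.
Here Q = [Mn²⁺(aq)]^3 / [Au³⁺(aq)]^2 = 2.5×10^−7 (log Q = −6.602), giving E = +2.667 − (0.0591/6)·(−6.602) = +2.7320 V.
Then ΔG = −nFE = −6 × 96500 × +2.7320 J/mol = −1580 kJ/mol.

−1580 kJ/mol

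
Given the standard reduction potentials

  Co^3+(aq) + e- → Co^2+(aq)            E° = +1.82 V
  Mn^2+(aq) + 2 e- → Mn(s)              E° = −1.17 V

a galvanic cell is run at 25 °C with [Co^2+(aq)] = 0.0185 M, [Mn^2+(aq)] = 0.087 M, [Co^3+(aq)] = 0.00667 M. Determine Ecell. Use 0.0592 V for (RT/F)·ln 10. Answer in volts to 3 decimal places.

+2.995 V

The Co³⁺/Co²⁺ couple has the more positive E°, so it is the cathode; Mn²⁺/Mn is the anode.
The standard potential is +1.82 − (−1.17) = +2.99 V and the balanced reaction transfers n = 2 electrons.
For the overall reaction 2 Co^3+(aq) + Mn(s) → 2 Co^2+(aq) + Mn^2+(aq), Q = ([Co^2+(aq)]^2·[Mn^2+(aq)]) / [Co^3+(aq)]^2 = 0.669, giving log Q = −0.174.
E = E° − (0.0592/n)·log Q = +2.99 − (0.0592/2)(−0.174) = +2.995 V.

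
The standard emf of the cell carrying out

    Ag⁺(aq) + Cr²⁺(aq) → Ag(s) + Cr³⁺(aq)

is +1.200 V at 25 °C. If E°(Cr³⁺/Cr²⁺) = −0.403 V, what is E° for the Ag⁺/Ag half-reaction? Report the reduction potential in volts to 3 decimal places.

+0.797 V

In the reaction as written the Ag⁺/Ag couple is reduced (cathode) and Cr³⁺/Cr²⁺ is oxidized (anode), so E°cell = E°(Ag⁺/Ag) − E°(Cr³⁺/Cr²⁺).
E°(Ag⁺/Ag) = E°cell + E°(anode) = +1.200 + (−0.403) = +0.797 V.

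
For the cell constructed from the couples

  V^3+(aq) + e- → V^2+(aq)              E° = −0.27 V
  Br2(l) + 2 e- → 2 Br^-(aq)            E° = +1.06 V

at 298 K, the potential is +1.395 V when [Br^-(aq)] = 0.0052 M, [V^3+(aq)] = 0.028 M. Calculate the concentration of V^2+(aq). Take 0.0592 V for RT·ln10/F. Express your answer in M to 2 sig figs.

0.0018 M

The Br₂/Br⁻ couple has the larger reduction potential, so it is the cathode: E°cell = +1.06 − (−0.27) = +1.33 V and n = 2.
Rearranging E = E° − (0.0592/n)·log Q gives log Q = 2(+1.33 − (+1.395))/0.0592 = −2.196.
Balancing electrons gives Br2(l) + 2 V^2+(aq) → 2 Br^-(aq) + 2 V^3+(aq); thus Q = ([Br^-(aq)]^2·[V^3+(aq)]^2) / [V^2+(aq)]^2.
Isolating [V^2+(aq)] in Q = 10^{−2.196} yields log [V^2+(aq)] = −2.739, i.e. 0.0018 M.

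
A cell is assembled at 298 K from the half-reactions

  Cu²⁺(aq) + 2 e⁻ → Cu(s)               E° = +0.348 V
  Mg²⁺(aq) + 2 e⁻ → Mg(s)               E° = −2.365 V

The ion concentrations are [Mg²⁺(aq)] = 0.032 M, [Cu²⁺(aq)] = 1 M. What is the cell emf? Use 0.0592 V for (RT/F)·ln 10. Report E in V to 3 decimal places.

+2.757 V

Cu²⁺/Cu is reduced (cathode, E° = +0.348 V) and Mg²⁺/Mg is oxidized (anode).
E°cell = +0.348 − (−2.365) = +2.713 V, with n = 2 electrons transferred.
For the overall reaction Cu²⁺(aq) + Mg(s) → Cu(s) + Mg²⁺(aq), Q = [Mg²⁺(aq)] / [Cu²⁺(aq)] = 0.032, giving log Q = −1.495.
E = E° − (0.0592/n)·log Q = +2.713 − (0.0592/2)(−1.495) = +2.757 V.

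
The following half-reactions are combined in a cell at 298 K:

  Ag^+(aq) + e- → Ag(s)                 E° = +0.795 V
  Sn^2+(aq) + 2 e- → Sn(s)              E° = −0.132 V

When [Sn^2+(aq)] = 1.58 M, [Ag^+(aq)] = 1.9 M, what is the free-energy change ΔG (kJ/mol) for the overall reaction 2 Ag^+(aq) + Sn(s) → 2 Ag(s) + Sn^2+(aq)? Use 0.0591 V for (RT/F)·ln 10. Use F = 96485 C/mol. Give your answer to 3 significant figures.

−181 kJ/mol

The standard cell potential is +0.795 − (−0.132) = +0.927 V, with n = 2 electrons in the balanced equation.
The reaction quotient is [Sn^2+(aq)] / [Ag^+(aq)]^2 = 0.438; by Nernst, E = +0.927 − (0.0591/2)(−0.359) = +0.9376 V.
ΔG = −nFE = −(2)(96485)(+0.9376) J/mol = −181 kJ/mol.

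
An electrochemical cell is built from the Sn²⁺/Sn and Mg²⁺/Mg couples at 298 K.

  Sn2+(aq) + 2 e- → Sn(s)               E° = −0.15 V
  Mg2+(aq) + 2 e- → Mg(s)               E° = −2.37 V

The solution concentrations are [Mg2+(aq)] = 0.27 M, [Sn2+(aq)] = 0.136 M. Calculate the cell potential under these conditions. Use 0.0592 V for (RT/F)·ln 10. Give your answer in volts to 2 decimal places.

The Sn²⁺/Sn couple has the more positive E°, so it is the cathode; Mg²⁺/Mg is the anode.
The standard potential is −0.15 − (−2.37) = +2.22 V and the balanced reaction transfers n = 2 electrons.
For the overall reaction Sn2+(aq) + Mg(s) → Sn(s) + Mg2+(aq), Q = [Mg2+(aq)] / [Sn2+(aq)] = 1.99, giving log Q = 0.298.
Applying E = E° − (RT ln10/nF)·log Q gives +2.22 − (0.0592/2)(0.298) = +2.21 V.

+2.21 V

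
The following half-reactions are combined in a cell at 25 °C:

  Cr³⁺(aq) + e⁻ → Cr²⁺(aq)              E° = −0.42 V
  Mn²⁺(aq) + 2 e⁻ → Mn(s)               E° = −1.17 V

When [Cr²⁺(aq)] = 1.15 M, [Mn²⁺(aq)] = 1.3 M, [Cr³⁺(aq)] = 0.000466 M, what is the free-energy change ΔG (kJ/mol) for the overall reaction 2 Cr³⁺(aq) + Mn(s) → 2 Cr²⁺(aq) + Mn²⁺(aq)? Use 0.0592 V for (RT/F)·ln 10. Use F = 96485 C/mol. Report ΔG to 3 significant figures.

−105 kJ/mol

The standard cell potential is −0.42 − (−1.17) = +0.75 V, with n = 2 electrons in the balanced equation.
The reaction quotient is ([Cr²⁺(aq)]^2·[Mn²⁺(aq)]) / [Cr³⁺(aq)]^2 = 7.92×10^6; by Nernst, E = +0.75 − (0.0592/2)(6.899) = +0.5458 V.
Then ΔG = −nFE = −2 × 96485 × +0.5458 J/mol = −105 kJ/mol.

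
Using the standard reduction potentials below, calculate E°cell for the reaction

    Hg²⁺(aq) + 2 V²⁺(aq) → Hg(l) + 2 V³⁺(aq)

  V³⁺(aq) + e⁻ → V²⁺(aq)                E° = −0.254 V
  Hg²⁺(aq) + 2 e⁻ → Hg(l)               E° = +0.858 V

+1.112 V

Hg²⁺(aq) gains electrons, so the Hg²⁺/Hg couple is the cathode; the V³⁺/V²⁺ couple is the anode.
E°cell = E°(cathode) − E°(anode) = +0.858 − (−0.254) = +1.112 V.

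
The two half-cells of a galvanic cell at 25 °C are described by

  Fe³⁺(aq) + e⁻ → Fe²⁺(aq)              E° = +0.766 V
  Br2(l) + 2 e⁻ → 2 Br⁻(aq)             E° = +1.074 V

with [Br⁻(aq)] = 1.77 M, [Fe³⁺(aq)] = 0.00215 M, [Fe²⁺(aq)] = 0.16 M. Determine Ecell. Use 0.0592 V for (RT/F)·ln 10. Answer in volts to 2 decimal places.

+0.40 V

The Br₂/Br⁻ couple has the more positive E°, so it is the cathode; Fe³⁺/Fe²⁺ is the anode.
E°cell = E°cat − E°an = +1.074 − (+0.766) = +0.308 V; n = 2.
The balanced reaction is Br2(l) + 2 Fe²⁺(aq) → 2 Br⁻(aq) + 2 Fe³⁺(aq), so Q = ([Br⁻(aq)]^2·[Fe³⁺(aq)]^2) / [Fe²⁺(aq)]^2 = 0.000566 and log Q = −3.247.
E = E° − (0.0592/n)·log Q = +0.308 − (0.0592/2)(−3.247) = +0.40 V.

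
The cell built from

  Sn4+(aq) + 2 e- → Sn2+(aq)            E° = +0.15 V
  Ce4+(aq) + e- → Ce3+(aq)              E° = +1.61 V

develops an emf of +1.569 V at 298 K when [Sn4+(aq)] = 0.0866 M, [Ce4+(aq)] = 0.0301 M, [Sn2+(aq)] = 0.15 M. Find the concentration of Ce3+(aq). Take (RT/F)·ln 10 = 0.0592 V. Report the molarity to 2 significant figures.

With Ce⁴⁺/Ce³⁺ at the cathode and Sn⁴⁺/Sn²⁺ at the anode, E°cell = +1.61 − (+0.15) = +1.46 V (n = 2).
From the Nernst equation, log Q = n(E° − E)/0.0592 = 2·(+1.46 − (+1.569))/0.0592 = −3.682.
The balanced reaction is 2 Ce4+(aq) + Sn2+(aq) → 2 Ce3+(aq) + Sn4+(aq), so Q = ([Ce3+(aq)]^2·[Sn4+(aq)]) / ([Ce4+(aq)]^2·[Sn2+(aq)]).
Isolating [Ce3+(aq)] in Q = 10^{−3.682} yields log [Ce3+(aq)] = −3.243, i.e. 0.00057 M.

0.00057 M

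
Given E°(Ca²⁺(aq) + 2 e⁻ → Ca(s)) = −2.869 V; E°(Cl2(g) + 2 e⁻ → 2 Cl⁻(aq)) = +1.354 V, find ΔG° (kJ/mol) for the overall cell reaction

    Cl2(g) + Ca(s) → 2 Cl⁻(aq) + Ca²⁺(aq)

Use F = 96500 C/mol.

In the reaction as written Cl2(g) is reduced, so the Cl₂/Cl⁻ couple is the cathode and Ca²⁺/Ca is the anode.
E°cell = +1.354 − (−2.869) = +4.223 V; balancing electrons gives n = 2.
ΔG° = −nFE°cell = −(2)(96500)(+4.223) J/mol = −815 kJ/mol.

−815 kJ/mol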